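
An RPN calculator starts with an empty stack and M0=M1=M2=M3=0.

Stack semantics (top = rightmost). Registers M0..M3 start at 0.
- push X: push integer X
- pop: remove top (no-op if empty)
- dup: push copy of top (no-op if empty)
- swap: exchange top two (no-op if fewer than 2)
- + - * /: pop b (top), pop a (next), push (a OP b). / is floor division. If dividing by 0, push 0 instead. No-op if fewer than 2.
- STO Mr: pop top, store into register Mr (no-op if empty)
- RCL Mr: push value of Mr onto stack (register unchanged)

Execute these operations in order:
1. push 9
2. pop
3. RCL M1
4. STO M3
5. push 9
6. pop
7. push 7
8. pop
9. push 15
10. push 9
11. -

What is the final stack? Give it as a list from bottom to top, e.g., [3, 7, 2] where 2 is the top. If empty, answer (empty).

Answer: [6]

Derivation:
After op 1 (push 9): stack=[9] mem=[0,0,0,0]
After op 2 (pop): stack=[empty] mem=[0,0,0,0]
After op 3 (RCL M1): stack=[0] mem=[0,0,0,0]
After op 4 (STO M3): stack=[empty] mem=[0,0,0,0]
After op 5 (push 9): stack=[9] mem=[0,0,0,0]
After op 6 (pop): stack=[empty] mem=[0,0,0,0]
After op 7 (push 7): stack=[7] mem=[0,0,0,0]
After op 8 (pop): stack=[empty] mem=[0,0,0,0]
After op 9 (push 15): stack=[15] mem=[0,0,0,0]
After op 10 (push 9): stack=[15,9] mem=[0,0,0,0]
After op 11 (-): stack=[6] mem=[0,0,0,0]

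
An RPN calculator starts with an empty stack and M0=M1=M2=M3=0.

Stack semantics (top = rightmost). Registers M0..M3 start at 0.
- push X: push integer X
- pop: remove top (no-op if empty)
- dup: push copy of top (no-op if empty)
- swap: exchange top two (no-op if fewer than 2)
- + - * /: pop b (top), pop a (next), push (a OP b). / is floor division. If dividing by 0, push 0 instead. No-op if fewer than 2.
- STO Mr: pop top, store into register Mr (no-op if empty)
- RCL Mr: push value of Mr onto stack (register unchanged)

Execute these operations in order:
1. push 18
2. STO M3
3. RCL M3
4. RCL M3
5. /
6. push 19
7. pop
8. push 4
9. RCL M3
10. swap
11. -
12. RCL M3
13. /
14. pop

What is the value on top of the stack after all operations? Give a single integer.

After op 1 (push 18): stack=[18] mem=[0,0,0,0]
After op 2 (STO M3): stack=[empty] mem=[0,0,0,18]
After op 3 (RCL M3): stack=[18] mem=[0,0,0,18]
After op 4 (RCL M3): stack=[18,18] mem=[0,0,0,18]
After op 5 (/): stack=[1] mem=[0,0,0,18]
After op 6 (push 19): stack=[1,19] mem=[0,0,0,18]
After op 7 (pop): stack=[1] mem=[0,0,0,18]
After op 8 (push 4): stack=[1,4] mem=[0,0,0,18]
After op 9 (RCL M3): stack=[1,4,18] mem=[0,0,0,18]
After op 10 (swap): stack=[1,18,4] mem=[0,0,0,18]
After op 11 (-): stack=[1,14] mem=[0,0,0,18]
After op 12 (RCL M3): stack=[1,14,18] mem=[0,0,0,18]
After op 13 (/): stack=[1,0] mem=[0,0,0,18]
After op 14 (pop): stack=[1] mem=[0,0,0,18]

Answer: 1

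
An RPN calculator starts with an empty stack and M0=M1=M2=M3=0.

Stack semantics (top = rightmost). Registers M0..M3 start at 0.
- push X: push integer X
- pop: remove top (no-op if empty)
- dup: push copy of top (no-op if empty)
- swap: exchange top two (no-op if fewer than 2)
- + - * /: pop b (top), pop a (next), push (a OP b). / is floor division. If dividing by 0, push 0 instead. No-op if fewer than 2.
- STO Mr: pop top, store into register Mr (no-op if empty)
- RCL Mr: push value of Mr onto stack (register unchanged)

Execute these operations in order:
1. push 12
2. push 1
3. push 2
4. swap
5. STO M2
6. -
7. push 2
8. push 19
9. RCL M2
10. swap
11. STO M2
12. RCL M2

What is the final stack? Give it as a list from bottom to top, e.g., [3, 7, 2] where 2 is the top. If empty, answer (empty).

Answer: [10, 2, 1, 19]

Derivation:
After op 1 (push 12): stack=[12] mem=[0,0,0,0]
After op 2 (push 1): stack=[12,1] mem=[0,0,0,0]
After op 3 (push 2): stack=[12,1,2] mem=[0,0,0,0]
After op 4 (swap): stack=[12,2,1] mem=[0,0,0,0]
After op 5 (STO M2): stack=[12,2] mem=[0,0,1,0]
After op 6 (-): stack=[10] mem=[0,0,1,0]
After op 7 (push 2): stack=[10,2] mem=[0,0,1,0]
After op 8 (push 19): stack=[10,2,19] mem=[0,0,1,0]
After op 9 (RCL M2): stack=[10,2,19,1] mem=[0,0,1,0]
After op 10 (swap): stack=[10,2,1,19] mem=[0,0,1,0]
After op 11 (STO M2): stack=[10,2,1] mem=[0,0,19,0]
After op 12 (RCL M2): stack=[10,2,1,19] mem=[0,0,19,0]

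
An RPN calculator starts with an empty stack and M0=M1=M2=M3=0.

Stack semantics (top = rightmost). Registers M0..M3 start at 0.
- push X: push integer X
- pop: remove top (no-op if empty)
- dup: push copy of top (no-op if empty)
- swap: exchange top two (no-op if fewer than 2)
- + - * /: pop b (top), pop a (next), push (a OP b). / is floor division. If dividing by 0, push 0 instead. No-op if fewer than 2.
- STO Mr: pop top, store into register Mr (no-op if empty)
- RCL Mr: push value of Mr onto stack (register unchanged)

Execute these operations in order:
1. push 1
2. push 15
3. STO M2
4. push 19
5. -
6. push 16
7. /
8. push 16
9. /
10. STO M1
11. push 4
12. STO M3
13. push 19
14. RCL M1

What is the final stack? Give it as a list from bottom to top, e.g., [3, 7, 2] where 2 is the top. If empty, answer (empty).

Answer: [19, -1]

Derivation:
After op 1 (push 1): stack=[1] mem=[0,0,0,0]
After op 2 (push 15): stack=[1,15] mem=[0,0,0,0]
After op 3 (STO M2): stack=[1] mem=[0,0,15,0]
After op 4 (push 19): stack=[1,19] mem=[0,0,15,0]
After op 5 (-): stack=[-18] mem=[0,0,15,0]
After op 6 (push 16): stack=[-18,16] mem=[0,0,15,0]
After op 7 (/): stack=[-2] mem=[0,0,15,0]
After op 8 (push 16): stack=[-2,16] mem=[0,0,15,0]
After op 9 (/): stack=[-1] mem=[0,0,15,0]
After op 10 (STO M1): stack=[empty] mem=[0,-1,15,0]
After op 11 (push 4): stack=[4] mem=[0,-1,15,0]
After op 12 (STO M3): stack=[empty] mem=[0,-1,15,4]
After op 13 (push 19): stack=[19] mem=[0,-1,15,4]
After op 14 (RCL M1): stack=[19,-1] mem=[0,-1,15,4]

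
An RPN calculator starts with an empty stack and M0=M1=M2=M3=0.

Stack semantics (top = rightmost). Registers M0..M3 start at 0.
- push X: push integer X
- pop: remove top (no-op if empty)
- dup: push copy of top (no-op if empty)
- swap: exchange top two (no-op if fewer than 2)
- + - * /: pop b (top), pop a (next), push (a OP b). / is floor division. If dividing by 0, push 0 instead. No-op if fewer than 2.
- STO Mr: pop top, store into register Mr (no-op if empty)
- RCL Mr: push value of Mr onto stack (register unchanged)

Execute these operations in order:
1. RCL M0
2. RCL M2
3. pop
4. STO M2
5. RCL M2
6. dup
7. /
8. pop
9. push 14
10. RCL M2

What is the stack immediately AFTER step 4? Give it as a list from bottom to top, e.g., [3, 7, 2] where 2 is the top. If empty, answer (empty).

After op 1 (RCL M0): stack=[0] mem=[0,0,0,0]
After op 2 (RCL M2): stack=[0,0] mem=[0,0,0,0]
After op 3 (pop): stack=[0] mem=[0,0,0,0]
After op 4 (STO M2): stack=[empty] mem=[0,0,0,0]

(empty)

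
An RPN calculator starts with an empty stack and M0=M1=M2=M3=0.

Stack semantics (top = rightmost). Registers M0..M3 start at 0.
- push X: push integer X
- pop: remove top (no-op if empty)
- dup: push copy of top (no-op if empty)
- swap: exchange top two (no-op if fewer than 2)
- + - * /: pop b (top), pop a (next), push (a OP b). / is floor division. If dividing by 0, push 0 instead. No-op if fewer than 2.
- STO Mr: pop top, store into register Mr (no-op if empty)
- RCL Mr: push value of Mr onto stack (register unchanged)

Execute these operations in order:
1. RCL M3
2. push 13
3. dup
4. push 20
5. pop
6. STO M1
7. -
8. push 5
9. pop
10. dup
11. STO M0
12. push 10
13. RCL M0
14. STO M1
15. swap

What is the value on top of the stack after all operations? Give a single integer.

After op 1 (RCL M3): stack=[0] mem=[0,0,0,0]
After op 2 (push 13): stack=[0,13] mem=[0,0,0,0]
After op 3 (dup): stack=[0,13,13] mem=[0,0,0,0]
After op 4 (push 20): stack=[0,13,13,20] mem=[0,0,0,0]
After op 5 (pop): stack=[0,13,13] mem=[0,0,0,0]
After op 6 (STO M1): stack=[0,13] mem=[0,13,0,0]
After op 7 (-): stack=[-13] mem=[0,13,0,0]
After op 8 (push 5): stack=[-13,5] mem=[0,13,0,0]
After op 9 (pop): stack=[-13] mem=[0,13,0,0]
After op 10 (dup): stack=[-13,-13] mem=[0,13,0,0]
After op 11 (STO M0): stack=[-13] mem=[-13,13,0,0]
After op 12 (push 10): stack=[-13,10] mem=[-13,13,0,0]
After op 13 (RCL M0): stack=[-13,10,-13] mem=[-13,13,0,0]
After op 14 (STO M1): stack=[-13,10] mem=[-13,-13,0,0]
After op 15 (swap): stack=[10,-13] mem=[-13,-13,0,0]

Answer: -13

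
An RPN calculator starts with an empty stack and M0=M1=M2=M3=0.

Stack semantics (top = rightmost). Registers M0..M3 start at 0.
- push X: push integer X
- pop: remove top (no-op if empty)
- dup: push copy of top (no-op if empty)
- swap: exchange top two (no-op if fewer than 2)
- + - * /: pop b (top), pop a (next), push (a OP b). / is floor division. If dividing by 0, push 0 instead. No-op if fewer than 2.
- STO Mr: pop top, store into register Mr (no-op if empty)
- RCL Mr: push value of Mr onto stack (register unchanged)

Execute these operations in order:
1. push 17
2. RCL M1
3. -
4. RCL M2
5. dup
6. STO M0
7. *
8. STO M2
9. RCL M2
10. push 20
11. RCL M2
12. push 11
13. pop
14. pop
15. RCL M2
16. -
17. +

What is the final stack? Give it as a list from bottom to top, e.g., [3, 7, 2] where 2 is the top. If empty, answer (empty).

Answer: [20]

Derivation:
After op 1 (push 17): stack=[17] mem=[0,0,0,0]
After op 2 (RCL M1): stack=[17,0] mem=[0,0,0,0]
After op 3 (-): stack=[17] mem=[0,0,0,0]
After op 4 (RCL M2): stack=[17,0] mem=[0,0,0,0]
After op 5 (dup): stack=[17,0,0] mem=[0,0,0,0]
After op 6 (STO M0): stack=[17,0] mem=[0,0,0,0]
After op 7 (*): stack=[0] mem=[0,0,0,0]
After op 8 (STO M2): stack=[empty] mem=[0,0,0,0]
After op 9 (RCL M2): stack=[0] mem=[0,0,0,0]
After op 10 (push 20): stack=[0,20] mem=[0,0,0,0]
After op 11 (RCL M2): stack=[0,20,0] mem=[0,0,0,0]
After op 12 (push 11): stack=[0,20,0,11] mem=[0,0,0,0]
After op 13 (pop): stack=[0,20,0] mem=[0,0,0,0]
After op 14 (pop): stack=[0,20] mem=[0,0,0,0]
After op 15 (RCL M2): stack=[0,20,0] mem=[0,0,0,0]
After op 16 (-): stack=[0,20] mem=[0,0,0,0]
After op 17 (+): stack=[20] mem=[0,0,0,0]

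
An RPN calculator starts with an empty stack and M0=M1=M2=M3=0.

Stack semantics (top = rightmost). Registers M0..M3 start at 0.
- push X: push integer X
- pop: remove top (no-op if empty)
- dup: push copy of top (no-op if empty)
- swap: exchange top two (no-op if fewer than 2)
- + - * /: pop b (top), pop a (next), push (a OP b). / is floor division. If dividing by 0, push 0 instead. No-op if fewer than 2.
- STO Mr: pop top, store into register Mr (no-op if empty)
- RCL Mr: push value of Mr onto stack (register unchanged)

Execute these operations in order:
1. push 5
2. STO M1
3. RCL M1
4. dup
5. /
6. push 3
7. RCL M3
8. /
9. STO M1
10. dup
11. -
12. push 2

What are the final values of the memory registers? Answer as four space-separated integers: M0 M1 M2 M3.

After op 1 (push 5): stack=[5] mem=[0,0,0,0]
After op 2 (STO M1): stack=[empty] mem=[0,5,0,0]
After op 3 (RCL M1): stack=[5] mem=[0,5,0,0]
After op 4 (dup): stack=[5,5] mem=[0,5,0,0]
After op 5 (/): stack=[1] mem=[0,5,0,0]
After op 6 (push 3): stack=[1,3] mem=[0,5,0,0]
After op 7 (RCL M3): stack=[1,3,0] mem=[0,5,0,0]
After op 8 (/): stack=[1,0] mem=[0,5,0,0]
After op 9 (STO M1): stack=[1] mem=[0,0,0,0]
After op 10 (dup): stack=[1,1] mem=[0,0,0,0]
After op 11 (-): stack=[0] mem=[0,0,0,0]
After op 12 (push 2): stack=[0,2] mem=[0,0,0,0]

Answer: 0 0 0 0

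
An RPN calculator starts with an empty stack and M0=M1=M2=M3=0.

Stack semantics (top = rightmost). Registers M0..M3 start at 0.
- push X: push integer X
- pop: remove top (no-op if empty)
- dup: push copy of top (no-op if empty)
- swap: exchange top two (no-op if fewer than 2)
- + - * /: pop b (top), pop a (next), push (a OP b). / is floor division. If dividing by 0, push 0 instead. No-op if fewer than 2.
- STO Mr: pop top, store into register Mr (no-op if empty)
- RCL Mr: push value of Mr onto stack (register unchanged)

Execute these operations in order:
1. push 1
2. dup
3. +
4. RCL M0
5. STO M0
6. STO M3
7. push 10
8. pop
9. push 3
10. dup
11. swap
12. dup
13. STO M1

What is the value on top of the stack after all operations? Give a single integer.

After op 1 (push 1): stack=[1] mem=[0,0,0,0]
After op 2 (dup): stack=[1,1] mem=[0,0,0,0]
After op 3 (+): stack=[2] mem=[0,0,0,0]
After op 4 (RCL M0): stack=[2,0] mem=[0,0,0,0]
After op 5 (STO M0): stack=[2] mem=[0,0,0,0]
After op 6 (STO M3): stack=[empty] mem=[0,0,0,2]
After op 7 (push 10): stack=[10] mem=[0,0,0,2]
After op 8 (pop): stack=[empty] mem=[0,0,0,2]
After op 9 (push 3): stack=[3] mem=[0,0,0,2]
After op 10 (dup): stack=[3,3] mem=[0,0,0,2]
After op 11 (swap): stack=[3,3] mem=[0,0,0,2]
After op 12 (dup): stack=[3,3,3] mem=[0,0,0,2]
After op 13 (STO M1): stack=[3,3] mem=[0,3,0,2]

Answer: 3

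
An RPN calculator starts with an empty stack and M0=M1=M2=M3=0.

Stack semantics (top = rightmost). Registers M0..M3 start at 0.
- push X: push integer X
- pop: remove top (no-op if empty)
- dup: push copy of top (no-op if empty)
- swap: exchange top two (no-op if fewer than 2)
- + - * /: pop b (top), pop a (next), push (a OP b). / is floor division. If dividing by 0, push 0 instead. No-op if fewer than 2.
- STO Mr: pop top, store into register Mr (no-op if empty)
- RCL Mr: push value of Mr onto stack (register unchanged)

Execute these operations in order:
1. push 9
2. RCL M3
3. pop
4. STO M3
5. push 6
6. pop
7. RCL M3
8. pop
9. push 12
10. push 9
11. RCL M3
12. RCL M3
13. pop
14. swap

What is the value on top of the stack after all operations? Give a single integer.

After op 1 (push 9): stack=[9] mem=[0,0,0,0]
After op 2 (RCL M3): stack=[9,0] mem=[0,0,0,0]
After op 3 (pop): stack=[9] mem=[0,0,0,0]
After op 4 (STO M3): stack=[empty] mem=[0,0,0,9]
After op 5 (push 6): stack=[6] mem=[0,0,0,9]
After op 6 (pop): stack=[empty] mem=[0,0,0,9]
After op 7 (RCL M3): stack=[9] mem=[0,0,0,9]
After op 8 (pop): stack=[empty] mem=[0,0,0,9]
After op 9 (push 12): stack=[12] mem=[0,0,0,9]
After op 10 (push 9): stack=[12,9] mem=[0,0,0,9]
After op 11 (RCL M3): stack=[12,9,9] mem=[0,0,0,9]
After op 12 (RCL M3): stack=[12,9,9,9] mem=[0,0,0,9]
After op 13 (pop): stack=[12,9,9] mem=[0,0,0,9]
After op 14 (swap): stack=[12,9,9] mem=[0,0,0,9]

Answer: 9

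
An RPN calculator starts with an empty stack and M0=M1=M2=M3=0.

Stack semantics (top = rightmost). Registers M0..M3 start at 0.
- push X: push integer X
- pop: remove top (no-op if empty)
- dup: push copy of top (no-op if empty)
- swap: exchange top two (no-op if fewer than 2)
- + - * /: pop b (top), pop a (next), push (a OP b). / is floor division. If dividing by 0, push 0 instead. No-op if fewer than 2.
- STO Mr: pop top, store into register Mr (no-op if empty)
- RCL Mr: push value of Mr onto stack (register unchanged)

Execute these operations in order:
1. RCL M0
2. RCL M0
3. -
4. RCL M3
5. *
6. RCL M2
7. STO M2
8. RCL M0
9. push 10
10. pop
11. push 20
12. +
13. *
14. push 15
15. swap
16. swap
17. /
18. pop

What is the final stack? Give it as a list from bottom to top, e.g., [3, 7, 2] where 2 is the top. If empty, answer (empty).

Answer: (empty)

Derivation:
After op 1 (RCL M0): stack=[0] mem=[0,0,0,0]
After op 2 (RCL M0): stack=[0,0] mem=[0,0,0,0]
After op 3 (-): stack=[0] mem=[0,0,0,0]
After op 4 (RCL M3): stack=[0,0] mem=[0,0,0,0]
After op 5 (*): stack=[0] mem=[0,0,0,0]
After op 6 (RCL M2): stack=[0,0] mem=[0,0,0,0]
After op 7 (STO M2): stack=[0] mem=[0,0,0,0]
After op 8 (RCL M0): stack=[0,0] mem=[0,0,0,0]
After op 9 (push 10): stack=[0,0,10] mem=[0,0,0,0]
After op 10 (pop): stack=[0,0] mem=[0,0,0,0]
After op 11 (push 20): stack=[0,0,20] mem=[0,0,0,0]
After op 12 (+): stack=[0,20] mem=[0,0,0,0]
After op 13 (*): stack=[0] mem=[0,0,0,0]
After op 14 (push 15): stack=[0,15] mem=[0,0,0,0]
After op 15 (swap): stack=[15,0] mem=[0,0,0,0]
After op 16 (swap): stack=[0,15] mem=[0,0,0,0]
After op 17 (/): stack=[0] mem=[0,0,0,0]
After op 18 (pop): stack=[empty] mem=[0,0,0,0]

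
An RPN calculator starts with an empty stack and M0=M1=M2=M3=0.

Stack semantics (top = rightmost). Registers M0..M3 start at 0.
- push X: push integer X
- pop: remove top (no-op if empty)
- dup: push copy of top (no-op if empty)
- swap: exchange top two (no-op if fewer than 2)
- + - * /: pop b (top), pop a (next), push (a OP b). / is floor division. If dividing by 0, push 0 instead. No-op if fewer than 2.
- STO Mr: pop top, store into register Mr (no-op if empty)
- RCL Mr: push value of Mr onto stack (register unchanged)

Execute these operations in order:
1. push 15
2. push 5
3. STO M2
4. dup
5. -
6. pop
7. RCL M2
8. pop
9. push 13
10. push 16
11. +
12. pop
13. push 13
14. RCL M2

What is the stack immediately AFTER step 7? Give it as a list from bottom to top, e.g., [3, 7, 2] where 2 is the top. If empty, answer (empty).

After op 1 (push 15): stack=[15] mem=[0,0,0,0]
After op 2 (push 5): stack=[15,5] mem=[0,0,0,0]
After op 3 (STO M2): stack=[15] mem=[0,0,5,0]
After op 4 (dup): stack=[15,15] mem=[0,0,5,0]
After op 5 (-): stack=[0] mem=[0,0,5,0]
After op 6 (pop): stack=[empty] mem=[0,0,5,0]
After op 7 (RCL M2): stack=[5] mem=[0,0,5,0]

[5]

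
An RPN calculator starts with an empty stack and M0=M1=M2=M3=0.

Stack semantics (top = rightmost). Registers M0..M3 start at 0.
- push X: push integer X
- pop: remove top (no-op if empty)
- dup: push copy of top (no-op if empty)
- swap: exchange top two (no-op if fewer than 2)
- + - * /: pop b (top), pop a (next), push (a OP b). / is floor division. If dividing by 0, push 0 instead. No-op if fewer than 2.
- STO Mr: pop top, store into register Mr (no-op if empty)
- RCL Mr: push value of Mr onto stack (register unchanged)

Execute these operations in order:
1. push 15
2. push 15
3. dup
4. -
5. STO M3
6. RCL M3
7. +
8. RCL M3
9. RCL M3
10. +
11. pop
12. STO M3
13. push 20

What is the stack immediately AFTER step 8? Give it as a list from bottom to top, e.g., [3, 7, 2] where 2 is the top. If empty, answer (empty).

After op 1 (push 15): stack=[15] mem=[0,0,0,0]
After op 2 (push 15): stack=[15,15] mem=[0,0,0,0]
After op 3 (dup): stack=[15,15,15] mem=[0,0,0,0]
After op 4 (-): stack=[15,0] mem=[0,0,0,0]
After op 5 (STO M3): stack=[15] mem=[0,0,0,0]
After op 6 (RCL M3): stack=[15,0] mem=[0,0,0,0]
After op 7 (+): stack=[15] mem=[0,0,0,0]
After op 8 (RCL M3): stack=[15,0] mem=[0,0,0,0]

[15, 0]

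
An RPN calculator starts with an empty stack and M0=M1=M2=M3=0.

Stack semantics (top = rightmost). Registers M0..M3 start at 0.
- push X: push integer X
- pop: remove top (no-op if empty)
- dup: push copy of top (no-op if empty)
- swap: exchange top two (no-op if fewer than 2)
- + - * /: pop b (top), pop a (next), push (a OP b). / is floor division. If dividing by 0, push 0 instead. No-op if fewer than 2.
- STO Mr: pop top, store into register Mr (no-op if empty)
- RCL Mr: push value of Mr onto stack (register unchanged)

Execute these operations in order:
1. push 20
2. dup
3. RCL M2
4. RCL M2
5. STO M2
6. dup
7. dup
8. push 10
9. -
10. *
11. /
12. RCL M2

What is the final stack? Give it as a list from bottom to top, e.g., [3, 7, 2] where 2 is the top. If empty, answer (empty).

After op 1 (push 20): stack=[20] mem=[0,0,0,0]
After op 2 (dup): stack=[20,20] mem=[0,0,0,0]
After op 3 (RCL M2): stack=[20,20,0] mem=[0,0,0,0]
After op 4 (RCL M2): stack=[20,20,0,0] mem=[0,0,0,0]
After op 5 (STO M2): stack=[20,20,0] mem=[0,0,0,0]
After op 6 (dup): stack=[20,20,0,0] mem=[0,0,0,0]
After op 7 (dup): stack=[20,20,0,0,0] mem=[0,0,0,0]
After op 8 (push 10): stack=[20,20,0,0,0,10] mem=[0,0,0,0]
After op 9 (-): stack=[20,20,0,0,-10] mem=[0,0,0,0]
After op 10 (*): stack=[20,20,0,0] mem=[0,0,0,0]
After op 11 (/): stack=[20,20,0] mem=[0,0,0,0]
After op 12 (RCL M2): stack=[20,20,0,0] mem=[0,0,0,0]

Answer: [20, 20, 0, 0]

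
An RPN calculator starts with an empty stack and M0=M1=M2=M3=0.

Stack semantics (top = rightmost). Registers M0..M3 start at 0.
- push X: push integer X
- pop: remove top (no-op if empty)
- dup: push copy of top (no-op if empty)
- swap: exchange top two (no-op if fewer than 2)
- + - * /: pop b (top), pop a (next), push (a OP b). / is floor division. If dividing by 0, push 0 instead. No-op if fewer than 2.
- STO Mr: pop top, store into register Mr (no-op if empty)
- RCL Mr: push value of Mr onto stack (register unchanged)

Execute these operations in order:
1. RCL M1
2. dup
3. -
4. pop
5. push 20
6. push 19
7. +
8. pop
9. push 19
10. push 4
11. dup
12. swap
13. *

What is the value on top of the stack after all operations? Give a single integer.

Answer: 16

Derivation:
After op 1 (RCL M1): stack=[0] mem=[0,0,0,0]
After op 2 (dup): stack=[0,0] mem=[0,0,0,0]
After op 3 (-): stack=[0] mem=[0,0,0,0]
After op 4 (pop): stack=[empty] mem=[0,0,0,0]
After op 5 (push 20): stack=[20] mem=[0,0,0,0]
After op 6 (push 19): stack=[20,19] mem=[0,0,0,0]
After op 7 (+): stack=[39] mem=[0,0,0,0]
After op 8 (pop): stack=[empty] mem=[0,0,0,0]
After op 9 (push 19): stack=[19] mem=[0,0,0,0]
After op 10 (push 4): stack=[19,4] mem=[0,0,0,0]
After op 11 (dup): stack=[19,4,4] mem=[0,0,0,0]
After op 12 (swap): stack=[19,4,4] mem=[0,0,0,0]
After op 13 (*): stack=[19,16] mem=[0,0,0,0]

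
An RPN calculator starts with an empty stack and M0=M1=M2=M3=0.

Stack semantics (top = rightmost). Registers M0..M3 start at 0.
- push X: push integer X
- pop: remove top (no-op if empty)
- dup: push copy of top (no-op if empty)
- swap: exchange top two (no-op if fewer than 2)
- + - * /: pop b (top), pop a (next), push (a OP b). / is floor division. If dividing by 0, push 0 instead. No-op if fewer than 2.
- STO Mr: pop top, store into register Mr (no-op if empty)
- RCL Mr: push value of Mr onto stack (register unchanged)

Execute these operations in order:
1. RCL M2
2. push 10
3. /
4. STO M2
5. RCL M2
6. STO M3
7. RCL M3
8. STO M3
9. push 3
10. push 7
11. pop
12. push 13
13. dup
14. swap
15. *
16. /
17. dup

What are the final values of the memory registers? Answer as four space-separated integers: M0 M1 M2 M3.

Answer: 0 0 0 0

Derivation:
After op 1 (RCL M2): stack=[0] mem=[0,0,0,0]
After op 2 (push 10): stack=[0,10] mem=[0,0,0,0]
After op 3 (/): stack=[0] mem=[0,0,0,0]
After op 4 (STO M2): stack=[empty] mem=[0,0,0,0]
After op 5 (RCL M2): stack=[0] mem=[0,0,0,0]
After op 6 (STO M3): stack=[empty] mem=[0,0,0,0]
After op 7 (RCL M3): stack=[0] mem=[0,0,0,0]
After op 8 (STO M3): stack=[empty] mem=[0,0,0,0]
After op 9 (push 3): stack=[3] mem=[0,0,0,0]
After op 10 (push 7): stack=[3,7] mem=[0,0,0,0]
After op 11 (pop): stack=[3] mem=[0,0,0,0]
After op 12 (push 13): stack=[3,13] mem=[0,0,0,0]
After op 13 (dup): stack=[3,13,13] mem=[0,0,0,0]
After op 14 (swap): stack=[3,13,13] mem=[0,0,0,0]
After op 15 (*): stack=[3,169] mem=[0,0,0,0]
After op 16 (/): stack=[0] mem=[0,0,0,0]
After op 17 (dup): stack=[0,0] mem=[0,0,0,0]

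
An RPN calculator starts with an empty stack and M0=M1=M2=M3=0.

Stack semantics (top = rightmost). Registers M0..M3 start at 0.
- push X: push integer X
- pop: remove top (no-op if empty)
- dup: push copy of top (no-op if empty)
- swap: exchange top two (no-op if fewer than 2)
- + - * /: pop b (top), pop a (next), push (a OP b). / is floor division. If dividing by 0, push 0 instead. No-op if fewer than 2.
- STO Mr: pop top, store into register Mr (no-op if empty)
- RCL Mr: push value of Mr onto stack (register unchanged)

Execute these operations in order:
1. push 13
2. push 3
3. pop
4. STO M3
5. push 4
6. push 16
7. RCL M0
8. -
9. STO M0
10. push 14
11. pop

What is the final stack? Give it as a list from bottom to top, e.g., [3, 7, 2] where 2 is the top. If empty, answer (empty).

Answer: [4]

Derivation:
After op 1 (push 13): stack=[13] mem=[0,0,0,0]
After op 2 (push 3): stack=[13,3] mem=[0,0,0,0]
After op 3 (pop): stack=[13] mem=[0,0,0,0]
After op 4 (STO M3): stack=[empty] mem=[0,0,0,13]
After op 5 (push 4): stack=[4] mem=[0,0,0,13]
After op 6 (push 16): stack=[4,16] mem=[0,0,0,13]
After op 7 (RCL M0): stack=[4,16,0] mem=[0,0,0,13]
After op 8 (-): stack=[4,16] mem=[0,0,0,13]
After op 9 (STO M0): stack=[4] mem=[16,0,0,13]
After op 10 (push 14): stack=[4,14] mem=[16,0,0,13]
After op 11 (pop): stack=[4] mem=[16,0,0,13]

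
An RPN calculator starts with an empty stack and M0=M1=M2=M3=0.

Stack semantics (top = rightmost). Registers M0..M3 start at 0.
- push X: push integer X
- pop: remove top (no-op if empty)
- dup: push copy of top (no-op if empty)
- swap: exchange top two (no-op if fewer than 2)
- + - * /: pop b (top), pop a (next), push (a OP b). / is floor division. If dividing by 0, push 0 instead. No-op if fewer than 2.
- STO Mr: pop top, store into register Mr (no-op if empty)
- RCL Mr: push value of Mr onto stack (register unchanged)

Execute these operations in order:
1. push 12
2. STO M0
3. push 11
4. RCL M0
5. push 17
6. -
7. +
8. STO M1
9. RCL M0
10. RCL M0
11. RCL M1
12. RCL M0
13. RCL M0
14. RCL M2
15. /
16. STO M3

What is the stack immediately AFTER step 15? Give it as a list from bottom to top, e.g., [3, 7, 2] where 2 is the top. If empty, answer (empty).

After op 1 (push 12): stack=[12] mem=[0,0,0,0]
After op 2 (STO M0): stack=[empty] mem=[12,0,0,0]
After op 3 (push 11): stack=[11] mem=[12,0,0,0]
After op 4 (RCL M0): stack=[11,12] mem=[12,0,0,0]
After op 5 (push 17): stack=[11,12,17] mem=[12,0,0,0]
After op 6 (-): stack=[11,-5] mem=[12,0,0,0]
After op 7 (+): stack=[6] mem=[12,0,0,0]
After op 8 (STO M1): stack=[empty] mem=[12,6,0,0]
After op 9 (RCL M0): stack=[12] mem=[12,6,0,0]
After op 10 (RCL M0): stack=[12,12] mem=[12,6,0,0]
After op 11 (RCL M1): stack=[12,12,6] mem=[12,6,0,0]
After op 12 (RCL M0): stack=[12,12,6,12] mem=[12,6,0,0]
After op 13 (RCL M0): stack=[12,12,6,12,12] mem=[12,6,0,0]
After op 14 (RCL M2): stack=[12,12,6,12,12,0] mem=[12,6,0,0]
After op 15 (/): stack=[12,12,6,12,0] mem=[12,6,0,0]

[12, 12, 6, 12, 0]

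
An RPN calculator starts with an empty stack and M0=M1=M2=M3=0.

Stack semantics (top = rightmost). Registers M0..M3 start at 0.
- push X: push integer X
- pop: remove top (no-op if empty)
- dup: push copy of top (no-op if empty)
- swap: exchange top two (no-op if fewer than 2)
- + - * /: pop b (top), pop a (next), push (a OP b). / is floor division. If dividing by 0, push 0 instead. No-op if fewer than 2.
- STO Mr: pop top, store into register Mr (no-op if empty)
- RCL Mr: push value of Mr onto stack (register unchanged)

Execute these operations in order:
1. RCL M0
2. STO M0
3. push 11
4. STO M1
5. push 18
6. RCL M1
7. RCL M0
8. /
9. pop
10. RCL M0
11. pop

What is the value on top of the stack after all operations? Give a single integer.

Answer: 18

Derivation:
After op 1 (RCL M0): stack=[0] mem=[0,0,0,0]
After op 2 (STO M0): stack=[empty] mem=[0,0,0,0]
After op 3 (push 11): stack=[11] mem=[0,0,0,0]
After op 4 (STO M1): stack=[empty] mem=[0,11,0,0]
After op 5 (push 18): stack=[18] mem=[0,11,0,0]
After op 6 (RCL M1): stack=[18,11] mem=[0,11,0,0]
After op 7 (RCL M0): stack=[18,11,0] mem=[0,11,0,0]
After op 8 (/): stack=[18,0] mem=[0,11,0,0]
After op 9 (pop): stack=[18] mem=[0,11,0,0]
After op 10 (RCL M0): stack=[18,0] mem=[0,11,0,0]
After op 11 (pop): stack=[18] mem=[0,11,0,0]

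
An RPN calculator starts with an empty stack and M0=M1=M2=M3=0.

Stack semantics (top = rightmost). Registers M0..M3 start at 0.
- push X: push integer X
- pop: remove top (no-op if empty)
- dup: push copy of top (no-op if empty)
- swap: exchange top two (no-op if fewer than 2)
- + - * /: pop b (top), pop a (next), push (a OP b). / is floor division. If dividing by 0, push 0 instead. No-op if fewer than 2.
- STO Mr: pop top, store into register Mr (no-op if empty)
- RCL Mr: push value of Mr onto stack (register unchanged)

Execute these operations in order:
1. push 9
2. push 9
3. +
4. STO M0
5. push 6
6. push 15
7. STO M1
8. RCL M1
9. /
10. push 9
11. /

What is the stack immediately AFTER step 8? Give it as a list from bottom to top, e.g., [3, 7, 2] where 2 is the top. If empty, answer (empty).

After op 1 (push 9): stack=[9] mem=[0,0,0,0]
After op 2 (push 9): stack=[9,9] mem=[0,0,0,0]
After op 3 (+): stack=[18] mem=[0,0,0,0]
After op 4 (STO M0): stack=[empty] mem=[18,0,0,0]
After op 5 (push 6): stack=[6] mem=[18,0,0,0]
After op 6 (push 15): stack=[6,15] mem=[18,0,0,0]
After op 7 (STO M1): stack=[6] mem=[18,15,0,0]
After op 8 (RCL M1): stack=[6,15] mem=[18,15,0,0]

[6, 15]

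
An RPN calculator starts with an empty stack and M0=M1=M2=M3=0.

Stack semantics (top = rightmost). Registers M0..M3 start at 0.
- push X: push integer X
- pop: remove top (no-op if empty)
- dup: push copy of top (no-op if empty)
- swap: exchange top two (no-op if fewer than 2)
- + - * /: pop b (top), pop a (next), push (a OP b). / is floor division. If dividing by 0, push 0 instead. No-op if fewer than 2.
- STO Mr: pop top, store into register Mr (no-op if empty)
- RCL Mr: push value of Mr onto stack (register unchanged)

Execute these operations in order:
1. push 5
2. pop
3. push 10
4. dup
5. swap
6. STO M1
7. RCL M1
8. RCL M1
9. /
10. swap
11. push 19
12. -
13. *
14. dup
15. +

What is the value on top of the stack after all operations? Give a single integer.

Answer: -18

Derivation:
After op 1 (push 5): stack=[5] mem=[0,0,0,0]
After op 2 (pop): stack=[empty] mem=[0,0,0,0]
After op 3 (push 10): stack=[10] mem=[0,0,0,0]
After op 4 (dup): stack=[10,10] mem=[0,0,0,0]
After op 5 (swap): stack=[10,10] mem=[0,0,0,0]
After op 6 (STO M1): stack=[10] mem=[0,10,0,0]
After op 7 (RCL M1): stack=[10,10] mem=[0,10,0,0]
After op 8 (RCL M1): stack=[10,10,10] mem=[0,10,0,0]
After op 9 (/): stack=[10,1] mem=[0,10,0,0]
After op 10 (swap): stack=[1,10] mem=[0,10,0,0]
After op 11 (push 19): stack=[1,10,19] mem=[0,10,0,0]
After op 12 (-): stack=[1,-9] mem=[0,10,0,0]
After op 13 (*): stack=[-9] mem=[0,10,0,0]
After op 14 (dup): stack=[-9,-9] mem=[0,10,0,0]
After op 15 (+): stack=[-18] mem=[0,10,0,0]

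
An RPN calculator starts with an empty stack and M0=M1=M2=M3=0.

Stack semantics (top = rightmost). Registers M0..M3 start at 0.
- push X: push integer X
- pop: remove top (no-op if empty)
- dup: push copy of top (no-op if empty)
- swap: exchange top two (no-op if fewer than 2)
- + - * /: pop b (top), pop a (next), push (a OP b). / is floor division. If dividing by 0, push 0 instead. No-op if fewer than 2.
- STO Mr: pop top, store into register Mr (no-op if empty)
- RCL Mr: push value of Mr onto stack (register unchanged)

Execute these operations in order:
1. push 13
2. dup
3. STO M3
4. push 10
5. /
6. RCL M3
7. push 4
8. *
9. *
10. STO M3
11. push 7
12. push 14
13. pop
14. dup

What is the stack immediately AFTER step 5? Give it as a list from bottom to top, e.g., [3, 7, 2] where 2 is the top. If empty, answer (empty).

After op 1 (push 13): stack=[13] mem=[0,0,0,0]
After op 2 (dup): stack=[13,13] mem=[0,0,0,0]
After op 3 (STO M3): stack=[13] mem=[0,0,0,13]
After op 4 (push 10): stack=[13,10] mem=[0,0,0,13]
After op 5 (/): stack=[1] mem=[0,0,0,13]

[1]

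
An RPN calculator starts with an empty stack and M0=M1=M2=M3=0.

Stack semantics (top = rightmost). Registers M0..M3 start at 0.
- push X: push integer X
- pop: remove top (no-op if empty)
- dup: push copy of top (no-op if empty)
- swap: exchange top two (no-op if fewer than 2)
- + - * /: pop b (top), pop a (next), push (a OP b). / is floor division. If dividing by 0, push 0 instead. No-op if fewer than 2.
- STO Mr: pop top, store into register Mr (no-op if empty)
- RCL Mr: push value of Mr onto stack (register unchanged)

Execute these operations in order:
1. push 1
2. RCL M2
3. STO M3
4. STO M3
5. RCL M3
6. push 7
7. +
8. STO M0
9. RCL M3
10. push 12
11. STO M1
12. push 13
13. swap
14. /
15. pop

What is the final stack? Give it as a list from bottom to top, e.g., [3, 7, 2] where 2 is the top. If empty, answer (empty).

After op 1 (push 1): stack=[1] mem=[0,0,0,0]
After op 2 (RCL M2): stack=[1,0] mem=[0,0,0,0]
After op 3 (STO M3): stack=[1] mem=[0,0,0,0]
After op 4 (STO M3): stack=[empty] mem=[0,0,0,1]
After op 5 (RCL M3): stack=[1] mem=[0,0,0,1]
After op 6 (push 7): stack=[1,7] mem=[0,0,0,1]
After op 7 (+): stack=[8] mem=[0,0,0,1]
After op 8 (STO M0): stack=[empty] mem=[8,0,0,1]
After op 9 (RCL M3): stack=[1] mem=[8,0,0,1]
After op 10 (push 12): stack=[1,12] mem=[8,0,0,1]
After op 11 (STO M1): stack=[1] mem=[8,12,0,1]
After op 12 (push 13): stack=[1,13] mem=[8,12,0,1]
After op 13 (swap): stack=[13,1] mem=[8,12,0,1]
After op 14 (/): stack=[13] mem=[8,12,0,1]
After op 15 (pop): stack=[empty] mem=[8,12,0,1]

Answer: (empty)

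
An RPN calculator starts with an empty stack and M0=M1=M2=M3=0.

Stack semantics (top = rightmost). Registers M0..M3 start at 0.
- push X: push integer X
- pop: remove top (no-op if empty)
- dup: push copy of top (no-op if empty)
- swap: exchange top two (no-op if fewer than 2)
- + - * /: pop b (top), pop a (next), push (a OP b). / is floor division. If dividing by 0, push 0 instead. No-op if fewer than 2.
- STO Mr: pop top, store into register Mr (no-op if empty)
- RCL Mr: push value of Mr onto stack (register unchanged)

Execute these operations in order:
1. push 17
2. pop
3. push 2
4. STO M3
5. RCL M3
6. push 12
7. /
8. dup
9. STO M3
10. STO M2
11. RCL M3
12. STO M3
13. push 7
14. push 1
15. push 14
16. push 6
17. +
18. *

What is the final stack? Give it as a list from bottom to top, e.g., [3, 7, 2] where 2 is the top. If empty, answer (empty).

After op 1 (push 17): stack=[17] mem=[0,0,0,0]
After op 2 (pop): stack=[empty] mem=[0,0,0,0]
After op 3 (push 2): stack=[2] mem=[0,0,0,0]
After op 4 (STO M3): stack=[empty] mem=[0,0,0,2]
After op 5 (RCL M3): stack=[2] mem=[0,0,0,2]
After op 6 (push 12): stack=[2,12] mem=[0,0,0,2]
After op 7 (/): stack=[0] mem=[0,0,0,2]
After op 8 (dup): stack=[0,0] mem=[0,0,0,2]
After op 9 (STO M3): stack=[0] mem=[0,0,0,0]
After op 10 (STO M2): stack=[empty] mem=[0,0,0,0]
After op 11 (RCL M3): stack=[0] mem=[0,0,0,0]
After op 12 (STO M3): stack=[empty] mem=[0,0,0,0]
After op 13 (push 7): stack=[7] mem=[0,0,0,0]
After op 14 (push 1): stack=[7,1] mem=[0,0,0,0]
After op 15 (push 14): stack=[7,1,14] mem=[0,0,0,0]
After op 16 (push 6): stack=[7,1,14,6] mem=[0,0,0,0]
After op 17 (+): stack=[7,1,20] mem=[0,0,0,0]
After op 18 (*): stack=[7,20] mem=[0,0,0,0]

Answer: [7, 20]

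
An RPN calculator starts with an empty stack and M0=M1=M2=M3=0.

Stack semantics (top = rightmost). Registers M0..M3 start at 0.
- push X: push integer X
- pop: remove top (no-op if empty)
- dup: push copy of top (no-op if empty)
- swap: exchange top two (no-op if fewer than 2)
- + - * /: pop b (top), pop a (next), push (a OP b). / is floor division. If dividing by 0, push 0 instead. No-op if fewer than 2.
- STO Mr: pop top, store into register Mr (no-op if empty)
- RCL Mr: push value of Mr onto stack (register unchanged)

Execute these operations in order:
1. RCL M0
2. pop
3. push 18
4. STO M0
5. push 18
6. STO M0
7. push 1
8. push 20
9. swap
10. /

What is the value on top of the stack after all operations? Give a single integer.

After op 1 (RCL M0): stack=[0] mem=[0,0,0,0]
After op 2 (pop): stack=[empty] mem=[0,0,0,0]
After op 3 (push 18): stack=[18] mem=[0,0,0,0]
After op 4 (STO M0): stack=[empty] mem=[18,0,0,0]
After op 5 (push 18): stack=[18] mem=[18,0,0,0]
After op 6 (STO M0): stack=[empty] mem=[18,0,0,0]
After op 7 (push 1): stack=[1] mem=[18,0,0,0]
After op 8 (push 20): stack=[1,20] mem=[18,0,0,0]
After op 9 (swap): stack=[20,1] mem=[18,0,0,0]
After op 10 (/): stack=[20] mem=[18,0,0,0]

Answer: 20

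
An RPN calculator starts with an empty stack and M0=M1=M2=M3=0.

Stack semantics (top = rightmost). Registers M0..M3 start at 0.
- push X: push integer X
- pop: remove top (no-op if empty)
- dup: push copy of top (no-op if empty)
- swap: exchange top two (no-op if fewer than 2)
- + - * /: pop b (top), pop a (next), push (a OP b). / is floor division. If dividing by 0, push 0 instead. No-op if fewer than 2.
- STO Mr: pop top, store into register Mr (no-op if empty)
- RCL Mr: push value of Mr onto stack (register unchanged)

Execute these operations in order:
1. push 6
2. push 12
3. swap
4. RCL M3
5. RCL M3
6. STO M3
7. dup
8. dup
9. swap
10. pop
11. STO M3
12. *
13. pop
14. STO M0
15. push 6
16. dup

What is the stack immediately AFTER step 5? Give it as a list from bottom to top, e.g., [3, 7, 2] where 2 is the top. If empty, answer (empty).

After op 1 (push 6): stack=[6] mem=[0,0,0,0]
After op 2 (push 12): stack=[6,12] mem=[0,0,0,0]
After op 3 (swap): stack=[12,6] mem=[0,0,0,0]
After op 4 (RCL M3): stack=[12,6,0] mem=[0,0,0,0]
After op 5 (RCL M3): stack=[12,6,0,0] mem=[0,0,0,0]

[12, 6, 0, 0]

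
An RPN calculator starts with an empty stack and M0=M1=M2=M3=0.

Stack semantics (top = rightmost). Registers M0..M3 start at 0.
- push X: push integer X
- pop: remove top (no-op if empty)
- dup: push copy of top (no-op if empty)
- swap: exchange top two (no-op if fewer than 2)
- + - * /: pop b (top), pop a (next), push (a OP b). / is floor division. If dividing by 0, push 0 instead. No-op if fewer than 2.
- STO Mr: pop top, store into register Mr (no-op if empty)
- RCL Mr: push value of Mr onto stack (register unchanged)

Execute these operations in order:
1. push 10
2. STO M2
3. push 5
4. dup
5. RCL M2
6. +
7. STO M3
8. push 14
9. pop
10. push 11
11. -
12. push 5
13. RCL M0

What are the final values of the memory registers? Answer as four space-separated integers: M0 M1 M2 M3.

Answer: 0 0 10 15

Derivation:
After op 1 (push 10): stack=[10] mem=[0,0,0,0]
After op 2 (STO M2): stack=[empty] mem=[0,0,10,0]
After op 3 (push 5): stack=[5] mem=[0,0,10,0]
After op 4 (dup): stack=[5,5] mem=[0,0,10,0]
After op 5 (RCL M2): stack=[5,5,10] mem=[0,0,10,0]
After op 6 (+): stack=[5,15] mem=[0,0,10,0]
After op 7 (STO M3): stack=[5] mem=[0,0,10,15]
After op 8 (push 14): stack=[5,14] mem=[0,0,10,15]
After op 9 (pop): stack=[5] mem=[0,0,10,15]
After op 10 (push 11): stack=[5,11] mem=[0,0,10,15]
After op 11 (-): stack=[-6] mem=[0,0,10,15]
After op 12 (push 5): stack=[-6,5] mem=[0,0,10,15]
After op 13 (RCL M0): stack=[-6,5,0] mem=[0,0,10,15]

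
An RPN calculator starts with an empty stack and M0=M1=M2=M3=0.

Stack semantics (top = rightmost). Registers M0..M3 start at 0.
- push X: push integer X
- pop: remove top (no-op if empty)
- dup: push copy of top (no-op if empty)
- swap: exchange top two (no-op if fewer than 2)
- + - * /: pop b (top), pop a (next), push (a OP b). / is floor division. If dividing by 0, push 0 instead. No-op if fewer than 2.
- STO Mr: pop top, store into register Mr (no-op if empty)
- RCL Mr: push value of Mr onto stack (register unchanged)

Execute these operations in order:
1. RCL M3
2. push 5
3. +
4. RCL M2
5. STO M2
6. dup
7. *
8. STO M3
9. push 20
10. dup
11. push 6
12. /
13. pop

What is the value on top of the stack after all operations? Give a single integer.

Answer: 20

Derivation:
After op 1 (RCL M3): stack=[0] mem=[0,0,0,0]
After op 2 (push 5): stack=[0,5] mem=[0,0,0,0]
After op 3 (+): stack=[5] mem=[0,0,0,0]
After op 4 (RCL M2): stack=[5,0] mem=[0,0,0,0]
After op 5 (STO M2): stack=[5] mem=[0,0,0,0]
After op 6 (dup): stack=[5,5] mem=[0,0,0,0]
After op 7 (*): stack=[25] mem=[0,0,0,0]
After op 8 (STO M3): stack=[empty] mem=[0,0,0,25]
After op 9 (push 20): stack=[20] mem=[0,0,0,25]
After op 10 (dup): stack=[20,20] mem=[0,0,0,25]
After op 11 (push 6): stack=[20,20,6] mem=[0,0,0,25]
After op 12 (/): stack=[20,3] mem=[0,0,0,25]
After op 13 (pop): stack=[20] mem=[0,0,0,25]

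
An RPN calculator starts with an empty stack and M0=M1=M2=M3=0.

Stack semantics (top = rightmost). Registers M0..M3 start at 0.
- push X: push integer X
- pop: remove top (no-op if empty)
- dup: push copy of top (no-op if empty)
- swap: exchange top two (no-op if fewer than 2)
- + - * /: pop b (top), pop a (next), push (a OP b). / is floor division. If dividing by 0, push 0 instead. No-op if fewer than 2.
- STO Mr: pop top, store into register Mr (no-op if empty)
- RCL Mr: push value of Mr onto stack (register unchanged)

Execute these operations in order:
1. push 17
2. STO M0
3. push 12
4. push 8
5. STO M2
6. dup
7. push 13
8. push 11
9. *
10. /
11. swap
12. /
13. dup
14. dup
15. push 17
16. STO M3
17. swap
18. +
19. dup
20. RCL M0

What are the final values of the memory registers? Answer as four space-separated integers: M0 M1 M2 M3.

Answer: 17 0 8 17

Derivation:
After op 1 (push 17): stack=[17] mem=[0,0,0,0]
After op 2 (STO M0): stack=[empty] mem=[17,0,0,0]
After op 3 (push 12): stack=[12] mem=[17,0,0,0]
After op 4 (push 8): stack=[12,8] mem=[17,0,0,0]
After op 5 (STO M2): stack=[12] mem=[17,0,8,0]
After op 6 (dup): stack=[12,12] mem=[17,0,8,0]
After op 7 (push 13): stack=[12,12,13] mem=[17,0,8,0]
After op 8 (push 11): stack=[12,12,13,11] mem=[17,0,8,0]
After op 9 (*): stack=[12,12,143] mem=[17,0,8,0]
After op 10 (/): stack=[12,0] mem=[17,0,8,0]
After op 11 (swap): stack=[0,12] mem=[17,0,8,0]
After op 12 (/): stack=[0] mem=[17,0,8,0]
After op 13 (dup): stack=[0,0] mem=[17,0,8,0]
After op 14 (dup): stack=[0,0,0] mem=[17,0,8,0]
After op 15 (push 17): stack=[0,0,0,17] mem=[17,0,8,0]
After op 16 (STO M3): stack=[0,0,0] mem=[17,0,8,17]
After op 17 (swap): stack=[0,0,0] mem=[17,0,8,17]
After op 18 (+): stack=[0,0] mem=[17,0,8,17]
After op 19 (dup): stack=[0,0,0] mem=[17,0,8,17]
After op 20 (RCL M0): stack=[0,0,0,17] mem=[17,0,8,17]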